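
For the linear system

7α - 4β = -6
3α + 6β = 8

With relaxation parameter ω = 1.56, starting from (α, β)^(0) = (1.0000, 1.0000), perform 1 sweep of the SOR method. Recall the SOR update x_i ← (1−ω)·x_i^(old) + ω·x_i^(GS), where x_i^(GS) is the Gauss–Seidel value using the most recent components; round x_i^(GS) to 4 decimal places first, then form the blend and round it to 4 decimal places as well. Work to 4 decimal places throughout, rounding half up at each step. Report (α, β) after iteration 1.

(-1.0057, 2.3045)

Iteration 1:
  α: GS value = (-6 - (-4)·1.0000) / (7) = -0.2857;  α ← (1−ω)·1.0000 + ω·-0.2857 = -1.0057
  β: GS value = (8 - (3)·-1.0057) / (6) = 1.8362;  β ← (1−ω)·1.0000 + ω·1.8362 = 2.3045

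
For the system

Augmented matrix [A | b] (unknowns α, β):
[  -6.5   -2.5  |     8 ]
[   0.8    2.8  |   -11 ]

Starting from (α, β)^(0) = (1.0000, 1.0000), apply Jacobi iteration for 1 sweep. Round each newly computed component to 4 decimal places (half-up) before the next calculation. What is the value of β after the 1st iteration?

-4.2143

Iteration 1:
  α = (8 - (-2.5)·1.0000) / (-6.5) = -1.6154
  β = (-11 - (0.8)·1.0000) / (2.8) = -4.2143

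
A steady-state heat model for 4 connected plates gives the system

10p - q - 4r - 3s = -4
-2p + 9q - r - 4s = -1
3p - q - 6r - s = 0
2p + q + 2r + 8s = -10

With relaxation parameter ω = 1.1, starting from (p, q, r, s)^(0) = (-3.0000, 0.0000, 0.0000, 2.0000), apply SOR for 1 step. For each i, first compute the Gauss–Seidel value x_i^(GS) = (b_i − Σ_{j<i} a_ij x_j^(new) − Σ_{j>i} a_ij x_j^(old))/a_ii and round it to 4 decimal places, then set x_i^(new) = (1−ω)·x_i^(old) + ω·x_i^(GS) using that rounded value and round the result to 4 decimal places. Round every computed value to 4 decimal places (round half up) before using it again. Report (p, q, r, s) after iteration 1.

Iteration 1:
  p: GS value = (-4 - (-1)·0.0000 - (-4)·0.0000 - (-3)·2.0000) / (10) = 0.2000;  p ← (1−ω)·-3.0000 + ω·0.2000 = 0.5200
  q: GS value = (-1 - (-2)·0.5200 - (-1)·0.0000 - (-4)·2.0000) / (9) = 0.8933;  q ← (1−ω)·0.0000 + ω·0.8933 = 0.9826
  r: GS value = (0 - (3)·0.5200 - (-1)·0.9826 - (-1)·2.0000) / (-6) = -0.2371;  r ← (1−ω)·0.0000 + ω·-0.2371 = -0.2608
  s: GS value = (-10 - (2)·0.5200 - (1)·0.9826 - (2)·-0.2608) / (8) = -1.4376;  s ← (1−ω)·2.0000 + ω·-1.4376 = -1.7814

(0.5200, 0.9826, -0.2608, -1.7814)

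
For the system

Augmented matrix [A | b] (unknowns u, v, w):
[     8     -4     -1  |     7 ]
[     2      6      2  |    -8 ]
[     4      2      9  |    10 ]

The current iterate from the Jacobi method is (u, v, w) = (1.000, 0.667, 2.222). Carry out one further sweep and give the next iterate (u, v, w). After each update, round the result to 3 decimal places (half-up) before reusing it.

One sweep:
  u = (7 - (-4)·0.667 - (-1)·2.222) / (8) = 1.486
  v = (-8 - (2)·1.000 - (2)·2.222) / (6) = -2.407
  w = (10 - (4)·1.000 - (2)·0.667) / (9) = 0.518

(1.486, -2.407, 0.518)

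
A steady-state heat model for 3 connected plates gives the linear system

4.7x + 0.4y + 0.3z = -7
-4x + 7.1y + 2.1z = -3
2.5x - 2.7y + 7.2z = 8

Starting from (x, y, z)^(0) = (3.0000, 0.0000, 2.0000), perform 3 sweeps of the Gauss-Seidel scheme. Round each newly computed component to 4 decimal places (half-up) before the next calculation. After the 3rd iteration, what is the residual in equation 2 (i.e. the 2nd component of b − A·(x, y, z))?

0.0076

Iteration 1:
  x = (-7 - (0.4)·0.0000 - (0.3)·2.0000) / (4.7) = -1.6170
  y = (-3 - (-4)·-1.6170 - (2.1)·2.0000) / (7.1) = -1.9251
  z = (8 - (2.5)·-1.6170 - (-2.7)·-1.9251) / (7.2) = 0.9507
Iteration 2:
  x = (-7 - (0.4)·-1.9251 - (0.3)·0.9507) / (4.7) = -1.3862
  y = (-3 - (-4)·-1.3862 - (2.1)·0.9507) / (7.1) = -1.4847
  z = (8 - (2.5)·-1.3862 - (-2.7)·-1.4847) / (7.2) = 1.0357
Iteration 3:
  x = (-7 - (0.4)·-1.4847 - (0.3)·1.0357) / (4.7) = -1.4291
  y = (-3 - (-4)·-1.4291 - (2.1)·1.0357) / (7.1) = -1.5340
  z = (8 - (2.5)·-1.4291 - (-2.7)·-1.5340) / (7.2) = 1.0321
Residual b − A·x = (0.0207, 0.0076, -0.0002)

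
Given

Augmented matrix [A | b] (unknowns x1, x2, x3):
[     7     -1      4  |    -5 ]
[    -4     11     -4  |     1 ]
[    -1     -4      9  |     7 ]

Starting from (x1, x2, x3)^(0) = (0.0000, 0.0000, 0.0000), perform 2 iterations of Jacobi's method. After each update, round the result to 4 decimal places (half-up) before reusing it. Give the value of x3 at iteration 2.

0.7388

Iteration 1:
  x1 = (-5 - (-1)·0.0000 - (4)·0.0000) / (7) = -0.7143
  x2 = (1 - (-4)·0.0000 - (-4)·0.0000) / (11) = 0.0909
  x3 = (7 - (-1)·0.0000 - (-4)·0.0000) / (9) = 0.7778
Iteration 2:
  x1 = (-5 - (-1)·0.0909 - (4)·0.7778) / (7) = -1.1458
  x2 = (1 - (-4)·-0.7143 - (-4)·0.7778) / (11) = 0.1140
  x3 = (7 - (-1)·-0.7143 - (-4)·0.0909) / (9) = 0.7388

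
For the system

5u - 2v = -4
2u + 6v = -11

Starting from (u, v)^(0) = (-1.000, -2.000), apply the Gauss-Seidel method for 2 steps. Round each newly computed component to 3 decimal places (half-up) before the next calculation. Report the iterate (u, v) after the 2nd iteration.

Iteration 1:
  u = (-4 - (-2)·-2.000) / (5) = -1.600
  v = (-11 - (2)·-1.600) / (6) = -1.300
Iteration 2:
  u = (-4 - (-2)·-1.300) / (5) = -1.320
  v = (-11 - (2)·-1.320) / (6) = -1.393

(-1.320, -1.393)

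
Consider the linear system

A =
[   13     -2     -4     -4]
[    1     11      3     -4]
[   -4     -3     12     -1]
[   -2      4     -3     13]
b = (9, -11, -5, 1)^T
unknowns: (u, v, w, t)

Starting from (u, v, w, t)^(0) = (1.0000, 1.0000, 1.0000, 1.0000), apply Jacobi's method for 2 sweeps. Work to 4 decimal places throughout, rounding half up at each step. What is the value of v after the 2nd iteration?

-1.1451

Iteration 1:
  u = (9 - (-2)·1.0000 - (-4)·1.0000 - (-4)·1.0000) / (13) = 1.4615
  v = (-11 - (1)·1.0000 - (3)·1.0000 - (-4)·1.0000) / (11) = -1.0000
  w = (-5 - (-4)·1.0000 - (-3)·1.0000 - (-1)·1.0000) / (12) = 0.2500
  t = (1 - (-2)·1.0000 - (4)·1.0000 - (-3)·1.0000) / (13) = 0.1538
Iteration 2:
  u = (9 - (-2)·-1.0000 - (-4)·0.2500 - (-4)·0.1538) / (13) = 0.6627
  v = (-11 - (1)·1.4615 - (3)·0.2500 - (-4)·0.1538) / (11) = -1.1451
  w = (-5 - (-4)·1.4615 - (-3)·-1.0000 - (-1)·0.1538) / (12) = -0.1667
  t = (1 - (-2)·1.4615 - (4)·-1.0000 - (-3)·0.2500) / (13) = 0.6672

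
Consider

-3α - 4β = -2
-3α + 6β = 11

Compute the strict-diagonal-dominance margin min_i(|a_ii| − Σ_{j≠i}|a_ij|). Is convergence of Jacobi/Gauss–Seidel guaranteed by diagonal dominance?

-1

row 1: |-3| − (4) = -1
row 2: |6| − (3) = 3
minimum over rows = -1 → not strictly diagonally dominant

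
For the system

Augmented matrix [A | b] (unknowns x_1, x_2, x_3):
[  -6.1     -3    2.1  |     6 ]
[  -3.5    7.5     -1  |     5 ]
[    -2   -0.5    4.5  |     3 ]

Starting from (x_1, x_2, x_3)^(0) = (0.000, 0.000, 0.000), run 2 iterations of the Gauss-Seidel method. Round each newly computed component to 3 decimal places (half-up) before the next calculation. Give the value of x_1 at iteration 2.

-0.999

Iteration 1:
  x_1 = (6 - (-3)·0.000 - (2.1)·0.000) / (-6.1) = -0.984
  x_2 = (5 - (-3.5)·-0.984 - (-1)·0.000) / (7.5) = 0.207
  x_3 = (3 - (-2)·-0.984 - (-0.5)·0.207) / (4.5) = 0.252
Iteration 2:
  x_1 = (6 - (-3)·0.207 - (2.1)·0.252) / (-6.1) = -0.999
  x_2 = (5 - (-3.5)·-0.999 - (-1)·0.252) / (7.5) = 0.234
  x_3 = (3 - (-2)·-0.999 - (-0.5)·0.234) / (4.5) = 0.249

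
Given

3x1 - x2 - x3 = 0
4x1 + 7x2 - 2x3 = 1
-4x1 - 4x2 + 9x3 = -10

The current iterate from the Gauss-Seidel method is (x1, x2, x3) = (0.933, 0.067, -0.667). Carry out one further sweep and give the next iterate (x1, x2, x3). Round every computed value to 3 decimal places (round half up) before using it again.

(-0.200, 0.067, -1.170)

One sweep:
  x1 = (0 - (-1)·0.067 - (-1)·-0.667) / (3) = -0.200
  x2 = (1 - (4)·-0.200 - (-2)·-0.667) / (7) = 0.067
  x3 = (-10 - (-4)·-0.200 - (-4)·0.067) / (9) = -1.170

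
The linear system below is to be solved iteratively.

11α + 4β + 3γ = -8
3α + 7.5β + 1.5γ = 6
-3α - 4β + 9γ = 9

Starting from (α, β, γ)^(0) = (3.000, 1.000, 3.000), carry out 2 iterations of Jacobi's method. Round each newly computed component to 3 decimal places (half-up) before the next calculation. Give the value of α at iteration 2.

-1.030

Iteration 1:
  α = (-8 - (4)·1.000 - (3)·3.000) / (11) = -1.909
  β = (6 - (3)·3.000 - (1.5)·3.000) / (7.5) = -1.000
  γ = (9 - (-3)·3.000 - (-4)·1.000) / (9) = 2.444
Iteration 2:
  α = (-8 - (4)·-1.000 - (3)·2.444) / (11) = -1.030
  β = (6 - (3)·-1.909 - (1.5)·2.444) / (7.5) = 1.075
  γ = (9 - (-3)·-1.909 - (-4)·-1.000) / (9) = -0.081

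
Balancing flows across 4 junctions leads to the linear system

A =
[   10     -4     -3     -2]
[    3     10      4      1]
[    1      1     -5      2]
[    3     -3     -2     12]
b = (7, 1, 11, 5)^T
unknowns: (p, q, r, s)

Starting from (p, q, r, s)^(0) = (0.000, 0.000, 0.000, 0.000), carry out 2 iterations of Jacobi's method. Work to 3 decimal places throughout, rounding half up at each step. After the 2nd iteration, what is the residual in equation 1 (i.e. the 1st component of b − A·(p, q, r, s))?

2.463

Iteration 1:
  p = (7 - (-4)·0.000 - (-3)·0.000 - (-2)·0.000) / (10) = 0.700
  q = (1 - (3)·0.000 - (4)·0.000 - (1)·0.000) / (10) = 0.100
  r = (11 - (1)·0.000 - (1)·0.000 - (2)·0.000) / (-5) = -2.200
  s = (5 - (3)·0.000 - (-3)·0.000 - (-2)·0.000) / (12) = 0.417
Iteration 2:
  p = (7 - (-4)·0.100 - (-3)·-2.200 - (-2)·0.417) / (10) = 0.163
  q = (1 - (3)·0.700 - (4)·-2.200 - (1)·0.417) / (10) = 0.728
  r = (11 - (1)·0.700 - (1)·0.100 - (2)·0.417) / (-5) = -1.873
  s = (5 - (3)·0.700 - (-3)·0.100 - (-2)·-2.200) / (12) = -0.100
Residual b − A·x = (2.463, 0.823, 0.944, 4.149)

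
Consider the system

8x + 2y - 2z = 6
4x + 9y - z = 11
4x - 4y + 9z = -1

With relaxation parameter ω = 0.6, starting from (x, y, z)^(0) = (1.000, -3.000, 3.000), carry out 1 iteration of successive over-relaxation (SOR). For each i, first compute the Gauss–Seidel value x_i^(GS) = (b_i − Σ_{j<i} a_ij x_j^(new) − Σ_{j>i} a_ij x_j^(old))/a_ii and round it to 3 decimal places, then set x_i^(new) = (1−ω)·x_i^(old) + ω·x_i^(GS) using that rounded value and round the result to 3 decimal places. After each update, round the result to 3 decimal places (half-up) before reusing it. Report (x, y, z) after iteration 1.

(1.750, -0.733, 0.471)

Iteration 1:
  x: GS value = (6 - (2)·-3.000 - (-2)·3.000) / (8) = 2.250;  x ← (1−ω)·1.000 + ω·2.250 = 1.750
  y: GS value = (11 - (4)·1.750 - (-1)·3.000) / (9) = 0.778;  y ← (1−ω)·-3.000 + ω·0.778 = -0.733
  z: GS value = (-1 - (4)·1.750 - (-4)·-0.733) / (9) = -1.215;  z ← (1−ω)·3.000 + ω·-1.215 = 0.471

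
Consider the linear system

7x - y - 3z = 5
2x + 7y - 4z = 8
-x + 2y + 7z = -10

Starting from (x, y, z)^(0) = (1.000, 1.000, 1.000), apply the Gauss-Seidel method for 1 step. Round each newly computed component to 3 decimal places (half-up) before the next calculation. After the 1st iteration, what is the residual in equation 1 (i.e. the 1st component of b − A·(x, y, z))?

Iteration 1:
  x = (5 - (-1)·1.000 - (-3)·1.000) / (7) = 1.286
  y = (8 - (2)·1.286 - (-4)·1.000) / (7) = 1.347
  z = (-10 - (-1)·1.286 - (2)·1.347) / (7) = -1.630
Residual b − A·x = (-7.545, -10.521, 0.002)

-7.545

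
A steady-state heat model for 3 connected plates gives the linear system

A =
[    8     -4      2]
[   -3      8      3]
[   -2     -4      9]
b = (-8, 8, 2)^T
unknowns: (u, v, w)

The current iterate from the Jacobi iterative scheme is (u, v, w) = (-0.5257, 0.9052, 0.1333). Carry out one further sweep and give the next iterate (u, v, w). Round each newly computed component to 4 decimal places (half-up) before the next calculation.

One sweep:
  u = (-8 - (-4)·0.9052 - (2)·0.1333) / (8) = -0.5807
  v = (8 - (-3)·-0.5257 - (3)·0.1333) / (8) = 0.7529
  w = (2 - (-2)·-0.5257 - (-4)·0.9052) / (9) = 0.5077

(-0.5807, 0.7529, 0.5077)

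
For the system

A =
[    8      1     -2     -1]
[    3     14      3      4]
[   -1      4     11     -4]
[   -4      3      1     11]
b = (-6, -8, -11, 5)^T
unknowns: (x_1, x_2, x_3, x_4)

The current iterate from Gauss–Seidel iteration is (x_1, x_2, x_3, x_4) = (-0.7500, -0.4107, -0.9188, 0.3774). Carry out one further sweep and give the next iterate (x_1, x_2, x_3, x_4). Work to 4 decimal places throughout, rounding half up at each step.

(-0.8812, -0.2935, -0.8361, 0.2902)

One sweep:
  x_1 = (-6 - (1)·-0.4107 - (-2)·-0.9188 - (-1)·0.3774) / (8) = -0.8812
  x_2 = (-8 - (3)·-0.8812 - (3)·-0.9188 - (4)·0.3774) / (14) = -0.2935
  x_3 = (-11 - (-1)·-0.8812 - (4)·-0.2935 - (-4)·0.3774) / (11) = -0.8361
  x_4 = (5 - (-4)·-0.8812 - (3)·-0.2935 - (1)·-0.8361) / (11) = 0.2902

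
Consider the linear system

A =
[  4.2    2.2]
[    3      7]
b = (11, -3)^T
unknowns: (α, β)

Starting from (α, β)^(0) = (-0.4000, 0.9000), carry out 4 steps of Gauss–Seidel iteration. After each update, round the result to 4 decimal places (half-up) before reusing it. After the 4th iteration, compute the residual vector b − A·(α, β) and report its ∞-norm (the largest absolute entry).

0.0558

Iteration 1:
  α = (11 - (2.2)·0.9000) / (4.2) = 2.1476
  β = (-3 - (3)·2.1476) / (7) = -1.3490
Iteration 2:
  α = (11 - (2.2)·-1.3490) / (4.2) = 3.3257
  β = (-3 - (3)·3.3257) / (7) = -1.8539
Iteration 3:
  α = (11 - (2.2)·-1.8539) / (4.2) = 3.5901
  β = (-3 - (3)·3.5901) / (7) = -1.9672
Iteration 4:
  α = (11 - (2.2)·-1.9672) / (4.2) = 3.6495
  β = (-3 - (3)·3.6495) / (7) = -1.9926
Residual b − A·x = (0.0558, -0.0003); ∞-norm = 0.0558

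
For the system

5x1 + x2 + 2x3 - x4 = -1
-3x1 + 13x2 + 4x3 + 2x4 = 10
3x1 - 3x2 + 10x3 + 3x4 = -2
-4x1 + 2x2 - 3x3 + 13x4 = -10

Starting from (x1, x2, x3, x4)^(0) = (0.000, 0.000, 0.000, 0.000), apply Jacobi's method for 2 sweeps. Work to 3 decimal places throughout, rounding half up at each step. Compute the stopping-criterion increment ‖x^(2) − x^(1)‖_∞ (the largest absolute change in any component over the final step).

0.521

Iteration 1:
  x1 = (-1 - (1)·0.000 - (2)·0.000 - (-1)·0.000) / (5) = -0.200
  x2 = (10 - (-3)·0.000 - (4)·0.000 - (2)·0.000) / (13) = 0.769
  x3 = (-2 - (3)·0.000 - (-3)·0.000 - (3)·0.000) / (10) = -0.200
  x4 = (-10 - (-4)·0.000 - (2)·0.000 - (-3)·0.000) / (13) = -0.769
Iteration 2:
  x1 = (-1 - (1)·0.769 - (2)·-0.200 - (-1)·-0.769) / (5) = -0.428
  x2 = (10 - (-3)·-0.200 - (4)·-0.200 - (2)·-0.769) / (13) = 0.903
  x3 = (-2 - (3)·-0.200 - (-3)·0.769 - (3)·-0.769) / (10) = 0.321
  x4 = (-10 - (-4)·-0.200 - (2)·0.769 - (-3)·-0.200) / (13) = -0.995
Change: (-0.228, 0.134, 0.521, -0.226) → max |·| = 0.521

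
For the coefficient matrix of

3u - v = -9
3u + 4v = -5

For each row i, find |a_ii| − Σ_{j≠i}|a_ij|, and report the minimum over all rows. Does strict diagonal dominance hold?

row 1: |3| − (1) = 2
row 2: |4| − (3) = 1
minimum over rows = 1 → strictly diagonally dominant (convergence guaranteed)

1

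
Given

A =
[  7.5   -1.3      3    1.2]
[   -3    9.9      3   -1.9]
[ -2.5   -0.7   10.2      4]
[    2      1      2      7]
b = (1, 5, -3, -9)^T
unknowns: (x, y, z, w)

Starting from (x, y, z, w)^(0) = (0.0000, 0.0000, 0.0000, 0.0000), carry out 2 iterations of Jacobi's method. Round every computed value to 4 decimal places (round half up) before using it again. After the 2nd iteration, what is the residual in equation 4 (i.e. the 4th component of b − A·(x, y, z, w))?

-1.8477

Iteration 1:
  x = (1 - (-1.3)·0.0000 - (3)·0.0000 - (1.2)·0.0000) / (7.5) = 0.1333
  y = (5 - (-3)·0.0000 - (3)·0.0000 - (-1.9)·0.0000) / (9.9) = 0.5051
  z = (-3 - (-2.5)·0.0000 - (-0.7)·0.0000 - (4)·0.0000) / (10.2) = -0.2941
  w = (-9 - (2)·0.0000 - (1)·0.0000 - (2)·0.0000) / (7) = -1.2857
Iteration 2:
  x = (1 - (-1.3)·0.5051 - (3)·-0.2941 - (1.2)·-1.2857) / (7.5) = 0.5442
  y = (5 - (-3)·0.1333 - (3)·-0.2941 - (-1.9)·-1.2857) / (9.9) = 0.3878
  z = (-3 - (-2.5)·0.1333 - (-0.7)·0.5051 - (4)·-1.2857) / (10.2) = 0.2774
  w = (-9 - (2)·0.1333 - (1)·0.5051 - (2)·-0.2941) / (7) = -1.3119
Residual b − A·x = (-1.8353, -0.5314, 1.0501, -1.8477)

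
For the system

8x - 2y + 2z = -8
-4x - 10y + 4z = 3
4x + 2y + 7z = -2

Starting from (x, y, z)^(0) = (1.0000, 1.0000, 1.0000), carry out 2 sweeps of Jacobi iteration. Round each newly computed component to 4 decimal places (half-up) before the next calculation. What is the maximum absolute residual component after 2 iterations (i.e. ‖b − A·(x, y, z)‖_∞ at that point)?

Iteration 1:
  x = (-8 - (-2)·1.0000 - (2)·1.0000) / (8) = -1.0000
  y = (3 - (-4)·1.0000 - (4)·1.0000) / (-10) = -0.3000
  z = (-2 - (4)·1.0000 - (2)·1.0000) / (7) = -1.1429
Iteration 2:
  x = (-8 - (-2)·-0.3000 - (2)·-1.1429) / (8) = -0.7893
  y = (3 - (-4)·-1.0000 - (4)·-1.1429) / (-10) = -0.3572
  z = (-2 - (4)·-1.0000 - (2)·-0.3000) / (7) = 0.3714
Residual b − A·x = (-3.1428, -5.2148, -0.7282); ∞-norm = 5.2148

5.2148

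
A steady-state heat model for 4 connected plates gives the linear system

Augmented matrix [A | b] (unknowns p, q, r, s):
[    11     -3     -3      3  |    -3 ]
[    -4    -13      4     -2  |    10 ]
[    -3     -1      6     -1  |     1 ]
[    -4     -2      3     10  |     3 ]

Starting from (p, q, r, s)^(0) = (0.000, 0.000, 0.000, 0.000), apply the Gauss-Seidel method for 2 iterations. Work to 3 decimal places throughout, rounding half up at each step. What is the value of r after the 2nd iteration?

-0.181

Iteration 1:
  p = (-3 - (-3)·0.000 - (-3)·0.000 - (3)·0.000) / (11) = -0.273
  q = (10 - (-4)·-0.273 - (4)·0.000 - (-2)·0.000) / (-13) = -0.685
  r = (1 - (-3)·-0.273 - (-1)·-0.685 - (-1)·0.000) / (6) = -0.084
  s = (3 - (-4)·-0.273 - (-2)·-0.685 - (3)·-0.084) / (10) = 0.079
Iteration 2:
  p = (-3 - (-3)·-0.685 - (-3)·-0.084 - (3)·0.079) / (11) = -0.504
  q = (10 - (-4)·-0.504 - (4)·-0.084 - (-2)·0.079) / (-13) = -0.652
  r = (1 - (-3)·-0.504 - (-1)·-0.652 - (-1)·0.079) / (6) = -0.181
  s = (3 - (-4)·-0.504 - (-2)·-0.652 - (3)·-0.181) / (10) = 0.022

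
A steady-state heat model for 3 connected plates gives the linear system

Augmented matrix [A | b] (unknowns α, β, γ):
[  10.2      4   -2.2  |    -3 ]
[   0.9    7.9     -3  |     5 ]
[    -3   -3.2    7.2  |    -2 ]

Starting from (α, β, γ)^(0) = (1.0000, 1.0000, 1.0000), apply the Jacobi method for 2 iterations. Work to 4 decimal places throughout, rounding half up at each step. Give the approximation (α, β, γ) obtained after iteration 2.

Iteration 1:
  α = (-3 - (4)·1.0000 - (-2.2)·1.0000) / (10.2) = -0.4706
  β = (5 - (0.9)·1.0000 - (-3)·1.0000) / (7.9) = 0.8987
  γ = (-2 - (-3)·1.0000 - (-3.2)·1.0000) / (7.2) = 0.5833
Iteration 2:
  α = (-3 - (4)·0.8987 - (-2.2)·0.5833) / (10.2) = -0.5207
  β = (5 - (0.9)·-0.4706 - (-3)·0.5833) / (7.9) = 0.9080
  γ = (-2 - (-3)·-0.4706 - (-3.2)·0.8987) / (7.2) = -0.0744

(-0.5207, 0.9080, -0.0744)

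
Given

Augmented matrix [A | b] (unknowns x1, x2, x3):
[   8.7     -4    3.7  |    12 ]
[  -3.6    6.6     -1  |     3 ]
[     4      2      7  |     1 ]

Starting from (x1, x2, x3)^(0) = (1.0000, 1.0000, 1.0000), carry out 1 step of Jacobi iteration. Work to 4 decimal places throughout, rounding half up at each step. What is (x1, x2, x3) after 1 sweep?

Iteration 1:
  x1 = (12 - (-4)·1.0000 - (3.7)·1.0000) / (8.7) = 1.4138
  x2 = (3 - (-3.6)·1.0000 - (-1)·1.0000) / (6.6) = 1.1515
  x3 = (1 - (4)·1.0000 - (2)·1.0000) / (7) = -0.7143

(1.4138, 1.1515, -0.7143)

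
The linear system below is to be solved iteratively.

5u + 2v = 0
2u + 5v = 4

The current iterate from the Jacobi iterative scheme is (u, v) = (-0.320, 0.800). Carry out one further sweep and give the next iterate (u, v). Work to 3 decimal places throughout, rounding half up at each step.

One sweep:
  u = (0 - (2)·0.800) / (5) = -0.320
  v = (4 - (2)·-0.320) / (5) = 0.928

(-0.320, 0.928)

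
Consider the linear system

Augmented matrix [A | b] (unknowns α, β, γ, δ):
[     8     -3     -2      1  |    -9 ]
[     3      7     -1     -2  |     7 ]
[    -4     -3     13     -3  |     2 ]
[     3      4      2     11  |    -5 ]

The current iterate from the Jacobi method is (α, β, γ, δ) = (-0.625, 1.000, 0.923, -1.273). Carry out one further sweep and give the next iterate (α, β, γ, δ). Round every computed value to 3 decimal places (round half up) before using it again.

One sweep:
  α = (-9 - (-3)·1.000 - (-2)·0.923 - (1)·-1.273) / (8) = -0.360
  β = (7 - (3)·-0.625 - (-1)·0.923 - (-2)·-1.273) / (7) = 1.036
  γ = (2 - (-4)·-0.625 - (-3)·1.000 - (-3)·-1.273) / (13) = -0.101
  δ = (-5 - (3)·-0.625 - (4)·1.000 - (2)·0.923) / (11) = -0.816

(-0.360, 1.036, -0.101, -0.816)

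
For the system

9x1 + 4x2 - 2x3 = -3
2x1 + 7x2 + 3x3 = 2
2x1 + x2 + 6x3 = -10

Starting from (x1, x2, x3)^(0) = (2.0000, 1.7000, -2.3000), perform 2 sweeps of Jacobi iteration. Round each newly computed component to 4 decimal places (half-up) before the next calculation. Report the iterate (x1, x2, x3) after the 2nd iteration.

(-1.2259, 1.8643, -1.2500)

Iteration 1:
  x1 = (-3 - (4)·1.7000 - (-2)·-2.3000) / (9) = -1.6000
  x2 = (2 - (2)·2.0000 - (3)·-2.3000) / (7) = 0.7000
  x3 = (-10 - (2)·2.0000 - (1)·1.7000) / (6) = -2.6167
Iteration 2:
  x1 = (-3 - (4)·0.7000 - (-2)·-2.6167) / (9) = -1.2259
  x2 = (2 - (2)·-1.6000 - (3)·-2.6167) / (7) = 1.8643
  x3 = (-10 - (2)·-1.6000 - (1)·0.7000) / (6) = -1.2500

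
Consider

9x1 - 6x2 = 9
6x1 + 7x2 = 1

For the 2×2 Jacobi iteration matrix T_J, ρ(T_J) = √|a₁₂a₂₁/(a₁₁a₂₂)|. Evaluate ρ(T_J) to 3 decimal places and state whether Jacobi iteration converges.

0.756

a₁₂a₂₁/(a₁₁a₂₂) = (-6)·(6) / ((9)·(7)) = -0.571429
ρ = √|-0.571429| = √0.571429 = 0.756
ρ < 1, so Jacobi converges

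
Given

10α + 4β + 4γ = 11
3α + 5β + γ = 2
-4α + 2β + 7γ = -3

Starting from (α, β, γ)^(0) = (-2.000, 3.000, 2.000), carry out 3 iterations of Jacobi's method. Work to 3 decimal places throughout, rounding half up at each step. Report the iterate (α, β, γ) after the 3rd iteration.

(1.044, -0.298, 0.074)

Iteration 1:
  α = (11 - (4)·3.000 - (4)·2.000) / (10) = -0.900
  β = (2 - (3)·-2.000 - (1)·2.000) / (5) = 1.200
  γ = (-3 - (-4)·-2.000 - (2)·3.000) / (7) = -2.429
Iteration 2:
  α = (11 - (4)·1.200 - (4)·-2.429) / (10) = 1.592
  β = (2 - (3)·-0.900 - (1)·-2.429) / (5) = 1.426
  γ = (-3 - (-4)·-0.900 - (2)·1.200) / (7) = -1.286
Iteration 3:
  α = (11 - (4)·1.426 - (4)·-1.286) / (10) = 1.044
  β = (2 - (3)·1.592 - (1)·-1.286) / (5) = -0.298
  γ = (-3 - (-4)·1.592 - (2)·1.426) / (7) = 0.074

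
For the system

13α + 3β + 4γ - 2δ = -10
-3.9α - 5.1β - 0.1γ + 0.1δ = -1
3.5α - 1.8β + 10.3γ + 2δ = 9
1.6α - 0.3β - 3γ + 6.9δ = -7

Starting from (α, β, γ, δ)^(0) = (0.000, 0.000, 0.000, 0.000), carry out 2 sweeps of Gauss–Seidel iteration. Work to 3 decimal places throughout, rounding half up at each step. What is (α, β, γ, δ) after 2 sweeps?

(-1.380, 1.222, 1.605, 0.056)

Iteration 1:
  α = (-10 - (3)·0.000 - (4)·0.000 - (-2)·0.000) / (13) = -0.769
  β = (-1 - (-3.9)·-0.769 - (-0.1)·0.000 - (0.1)·0.000) / (-5.1) = 0.784
  γ = (9 - (3.5)·-0.769 - (-1.8)·0.784 - (2)·0.000) / (10.3) = 1.272
  δ = (-7 - (1.6)·-0.769 - (-0.3)·0.784 - (-3)·1.272) / (6.9) = -0.249
Iteration 2:
  α = (-10 - (3)·0.784 - (4)·1.272 - (-2)·-0.249) / (13) = -1.380
  β = (-1 - (-3.9)·-1.380 - (-0.1)·1.272 - (0.1)·-0.249) / (-5.1) = 1.222
  γ = (9 - (3.5)·-1.380 - (-1.8)·1.222 - (2)·-0.249) / (10.3) = 1.605
  δ = (-7 - (1.6)·-1.380 - (-0.3)·1.222 - (-3)·1.605) / (6.9) = 0.056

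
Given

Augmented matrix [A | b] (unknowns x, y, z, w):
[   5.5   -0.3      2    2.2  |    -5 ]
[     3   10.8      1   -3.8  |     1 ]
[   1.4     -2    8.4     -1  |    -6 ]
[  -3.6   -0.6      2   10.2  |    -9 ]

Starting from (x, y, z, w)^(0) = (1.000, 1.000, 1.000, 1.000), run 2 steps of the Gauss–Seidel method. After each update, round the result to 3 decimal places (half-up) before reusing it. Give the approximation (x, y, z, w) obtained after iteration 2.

Iteration 1:
  x = (-5 - (-0.3)·1.000 - (2)·1.000 - (2.2)·1.000) / (5.5) = -1.618
  y = (1 - (3)·-1.618 - (1)·1.000 - (-3.8)·1.000) / (10.8) = 0.801
  z = (-6 - (1.4)·-1.618 - (-2)·0.801 - (-1)·1.000) / (8.4) = -0.135
  w = (-9 - (-3.6)·-1.618 - (-0.6)·0.801 - (2)·-0.135) / (10.2) = -1.380
Iteration 2:
  x = (-5 - (-0.3)·0.801 - (2)·-0.135 - (2.2)·-1.380) / (5.5) = -0.264
  y = (1 - (3)·-0.264 - (1)·-0.135 - (-3.8)·-1.380) / (10.8) = -0.307
  z = (-6 - (1.4)·-0.264 - (-2)·-0.307 - (-1)·-1.380) / (8.4) = -0.908
  w = (-9 - (-3.6)·-0.264 - (-0.6)·-0.307 - (2)·-0.908) / (10.2) = -0.816

(-0.264, -0.307, -0.908, -0.816)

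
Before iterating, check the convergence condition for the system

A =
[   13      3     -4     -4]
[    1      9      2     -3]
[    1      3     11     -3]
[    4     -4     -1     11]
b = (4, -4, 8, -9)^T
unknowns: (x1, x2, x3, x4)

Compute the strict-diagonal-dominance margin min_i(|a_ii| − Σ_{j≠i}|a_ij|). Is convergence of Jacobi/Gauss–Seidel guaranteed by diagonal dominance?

2

row 1: |13| − (3+4+4) = 2
row 2: |9| − (1+2+3) = 3
row 3: |11| − (1+3+3) = 4
row 4: |11| − (4+4+1) = 2
minimum over rows = 2 → strictly diagonally dominant (convergence guaranteed)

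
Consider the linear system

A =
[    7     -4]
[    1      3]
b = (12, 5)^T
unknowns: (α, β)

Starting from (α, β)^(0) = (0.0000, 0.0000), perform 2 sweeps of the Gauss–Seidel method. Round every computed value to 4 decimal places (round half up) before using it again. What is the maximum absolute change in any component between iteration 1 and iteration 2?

Iteration 1:
  α = (12 - (-4)·0.0000) / (7) = 1.7143
  β = (5 - (1)·1.7143) / (3) = 1.0952
Iteration 2:
  α = (12 - (-4)·1.0952) / (7) = 2.3401
  β = (5 - (1)·2.3401) / (3) = 0.8866
Change: (0.6258, -0.2086) → max |·| = 0.6258

0.6258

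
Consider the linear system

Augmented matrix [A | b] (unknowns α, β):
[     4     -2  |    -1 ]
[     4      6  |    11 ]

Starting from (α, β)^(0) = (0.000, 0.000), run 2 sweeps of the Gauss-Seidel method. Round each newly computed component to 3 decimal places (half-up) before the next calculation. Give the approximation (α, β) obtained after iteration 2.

(0.750, 1.333)

Iteration 1:
  α = (-1 - (-2)·0.000) / (4) = -0.250
  β = (11 - (4)·-0.250) / (6) = 2.000
Iteration 2:
  α = (-1 - (-2)·2.000) / (4) = 0.750
  β = (11 - (4)·0.750) / (6) = 1.333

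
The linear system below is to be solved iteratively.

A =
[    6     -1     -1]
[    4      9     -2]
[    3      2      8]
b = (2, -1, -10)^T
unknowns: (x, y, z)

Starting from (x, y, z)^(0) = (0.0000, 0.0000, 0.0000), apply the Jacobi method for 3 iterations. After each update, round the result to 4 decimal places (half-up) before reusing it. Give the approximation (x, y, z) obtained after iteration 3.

Iteration 1:
  x = (2 - (-1)·0.0000 - (-1)·0.0000) / (6) = 0.3333
  y = (-1 - (4)·0.0000 - (-2)·0.0000) / (9) = -0.1111
  z = (-10 - (3)·0.0000 - (2)·0.0000) / (8) = -1.2500
Iteration 2:
  x = (2 - (-1)·-0.1111 - (-1)·-1.2500) / (6) = 0.1065
  y = (-1 - (4)·0.3333 - (-2)·-1.2500) / (9) = -0.5370
  z = (-10 - (3)·0.3333 - (2)·-0.1111) / (8) = -1.3472
Iteration 3:
  x = (2 - (-1)·-0.5370 - (-1)·-1.3472) / (6) = 0.0193
  y = (-1 - (4)·0.1065 - (-2)·-1.3472) / (9) = -0.4578
  z = (-10 - (3)·0.1065 - (2)·-0.5370) / (8) = -1.1557

(0.0193, -0.4578, -1.1557)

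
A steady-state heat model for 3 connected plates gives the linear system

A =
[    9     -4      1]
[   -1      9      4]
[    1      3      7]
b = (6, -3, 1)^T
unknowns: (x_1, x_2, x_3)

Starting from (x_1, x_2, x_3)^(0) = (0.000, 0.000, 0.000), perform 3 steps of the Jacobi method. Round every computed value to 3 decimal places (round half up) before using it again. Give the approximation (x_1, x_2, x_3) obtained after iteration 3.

Iteration 1:
  x_1 = (6 - (-4)·0.000 - (1)·0.000) / (9) = 0.667
  x_2 = (-3 - (-1)·0.000 - (4)·0.000) / (9) = -0.333
  x_3 = (1 - (1)·0.000 - (3)·0.000) / (7) = 0.143
Iteration 2:
  x_1 = (6 - (-4)·-0.333 - (1)·0.143) / (9) = 0.503
  x_2 = (-3 - (-1)·0.667 - (4)·0.143) / (9) = -0.323
  x_3 = (1 - (1)·0.667 - (3)·-0.333) / (7) = 0.190
Iteration 3:
  x_1 = (6 - (-4)·-0.323 - (1)·0.190) / (9) = 0.502
  x_2 = (-3 - (-1)·0.503 - (4)·0.190) / (9) = -0.362
  x_3 = (1 - (1)·0.503 - (3)·-0.323) / (7) = 0.209

(0.502, -0.362, 0.209)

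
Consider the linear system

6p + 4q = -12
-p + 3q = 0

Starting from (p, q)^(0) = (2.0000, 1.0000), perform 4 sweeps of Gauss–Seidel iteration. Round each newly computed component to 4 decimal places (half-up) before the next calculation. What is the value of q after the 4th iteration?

-0.5417

Iteration 1:
  p = (-12 - (4)·1.0000) / (6) = -2.6667
  q = (0 - (-1)·-2.6667) / (3) = -0.8889
Iteration 2:
  p = (-12 - (4)·-0.8889) / (6) = -1.4074
  q = (0 - (-1)·-1.4074) / (3) = -0.4691
Iteration 3:
  p = (-12 - (4)·-0.4691) / (6) = -1.6873
  q = (0 - (-1)·-1.6873) / (3) = -0.5624
Iteration 4:
  p = (-12 - (4)·-0.5624) / (6) = -1.6251
  q = (0 - (-1)·-1.6251) / (3) = -0.5417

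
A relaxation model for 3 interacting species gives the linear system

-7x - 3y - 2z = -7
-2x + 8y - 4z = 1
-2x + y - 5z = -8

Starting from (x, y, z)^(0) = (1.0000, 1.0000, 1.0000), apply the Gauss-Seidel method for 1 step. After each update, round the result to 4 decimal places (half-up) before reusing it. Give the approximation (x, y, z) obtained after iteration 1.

Iteration 1:
  x = (-7 - (-3)·1.0000 - (-2)·1.0000) / (-7) = 0.2857
  y = (1 - (-2)·0.2857 - (-4)·1.0000) / (8) = 0.6964
  z = (-8 - (-2)·0.2857 - (1)·0.6964) / (-5) = 1.6250

(0.2857, 0.6964, 1.6250)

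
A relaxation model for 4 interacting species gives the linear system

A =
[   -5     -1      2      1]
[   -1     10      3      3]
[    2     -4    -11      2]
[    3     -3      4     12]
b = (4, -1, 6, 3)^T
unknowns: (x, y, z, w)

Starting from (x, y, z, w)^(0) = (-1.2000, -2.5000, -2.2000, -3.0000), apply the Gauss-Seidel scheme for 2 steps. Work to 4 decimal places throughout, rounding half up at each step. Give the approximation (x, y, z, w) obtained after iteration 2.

(-1.4802, -0.1765, -0.4518, 0.7265)

Iteration 1:
  x = (4 - (-1)·-2.5000 - (2)·-2.2000 - (1)·-3.0000) / (-5) = -1.7800
  y = (-1 - (-1)·-1.7800 - (3)·-2.2000 - (3)·-3.0000) / (10) = 1.2820
  z = (6 - (2)·-1.7800 - (-4)·1.2820 - (2)·-3.0000) / (-11) = -1.8807
  w = (3 - (3)·-1.7800 - (-3)·1.2820 - (4)·-1.8807) / (12) = 1.6424
Iteration 2:
  x = (4 - (-1)·1.2820 - (2)·-1.8807 - (1)·1.6424) / (-5) = -1.4802
  y = (-1 - (-1)·-1.4802 - (3)·-1.8807 - (3)·1.6424) / (10) = -0.1765
  z = (6 - (2)·-1.4802 - (-4)·-0.1765 - (2)·1.6424) / (-11) = -0.4518
  w = (3 - (3)·-1.4802 - (-3)·-0.1765 - (4)·-0.4518) / (12) = 0.7265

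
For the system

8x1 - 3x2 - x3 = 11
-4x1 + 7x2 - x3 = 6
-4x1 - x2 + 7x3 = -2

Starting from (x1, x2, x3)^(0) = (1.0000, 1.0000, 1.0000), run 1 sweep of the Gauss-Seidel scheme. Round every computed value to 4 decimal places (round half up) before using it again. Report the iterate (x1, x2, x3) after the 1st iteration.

(1.8750, 2.0714, 1.0816)

Iteration 1:
  x1 = (11 - (-3)·1.0000 - (-1)·1.0000) / (8) = 1.8750
  x2 = (6 - (-4)·1.8750 - (-1)·1.0000) / (7) = 2.0714
  x3 = (-2 - (-4)·1.8750 - (-1)·2.0714) / (7) = 1.0816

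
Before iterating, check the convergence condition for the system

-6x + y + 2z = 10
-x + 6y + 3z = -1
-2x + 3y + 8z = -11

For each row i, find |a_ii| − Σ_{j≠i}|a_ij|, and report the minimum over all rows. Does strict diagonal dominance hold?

row 1: |-6| − (1+2) = 3
row 2: |6| − (1+3) = 2
row 3: |8| − (2+3) = 3
minimum over rows = 2 → strictly diagonally dominant (convergence guaranteed)

2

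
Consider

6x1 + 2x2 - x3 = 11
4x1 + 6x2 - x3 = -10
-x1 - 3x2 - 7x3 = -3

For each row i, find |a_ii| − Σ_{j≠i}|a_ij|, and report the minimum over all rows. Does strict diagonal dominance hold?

1

row 1: |6| − (2+1) = 3
row 2: |6| − (4+1) = 1
row 3: |-7| − (1+3) = 3
minimum over rows = 1 → strictly diagonally dominant (convergence guaranteed)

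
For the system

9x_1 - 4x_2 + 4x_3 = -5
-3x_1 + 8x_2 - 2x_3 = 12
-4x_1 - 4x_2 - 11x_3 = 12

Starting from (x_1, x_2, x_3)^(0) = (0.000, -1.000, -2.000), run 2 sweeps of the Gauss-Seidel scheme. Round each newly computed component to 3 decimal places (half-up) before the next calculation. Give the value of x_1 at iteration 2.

0.492

Iteration 1:
  x_1 = (-5 - (-4)·-1.000 - (4)·-2.000) / (9) = -0.111
  x_2 = (12 - (-3)·-0.111 - (-2)·-2.000) / (8) = 0.958
  x_3 = (12 - (-4)·-0.111 - (-4)·0.958) / (-11) = -1.399
Iteration 2:
  x_1 = (-5 - (-4)·0.958 - (4)·-1.399) / (9) = 0.492
  x_2 = (12 - (-3)·0.492 - (-2)·-1.399) / (8) = 1.335
  x_3 = (12 - (-4)·0.492 - (-4)·1.335) / (-11) = -1.755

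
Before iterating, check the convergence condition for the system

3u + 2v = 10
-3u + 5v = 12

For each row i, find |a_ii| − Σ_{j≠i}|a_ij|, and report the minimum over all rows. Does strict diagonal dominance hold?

row 1: |3| − (2) = 1
row 2: |5| − (3) = 2
minimum over rows = 1 → strictly diagonally dominant (convergence guaranteed)

1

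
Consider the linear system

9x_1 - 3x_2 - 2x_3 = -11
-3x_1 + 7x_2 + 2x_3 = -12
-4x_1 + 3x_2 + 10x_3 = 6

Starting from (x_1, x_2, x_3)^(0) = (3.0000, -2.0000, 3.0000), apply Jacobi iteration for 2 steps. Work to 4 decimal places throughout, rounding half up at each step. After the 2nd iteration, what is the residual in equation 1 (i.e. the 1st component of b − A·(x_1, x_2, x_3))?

-8.7203

Iteration 1:
  x_1 = (-11 - (-3)·-2.0000 - (-2)·3.0000) / (9) = -1.2222
  x_2 = (-12 - (-3)·3.0000 - (2)·3.0000) / (7) = -1.2857
  x_3 = (6 - (-4)·3.0000 - (3)·-2.0000) / (10) = 2.4000
Iteration 2:
  x_1 = (-11 - (-3)·-1.2857 - (-2)·2.4000) / (9) = -1.1175
  x_2 = (-12 - (-3)·-1.2222 - (2)·2.4000) / (7) = -2.9238
  x_3 = (6 - (-4)·-1.2222 - (3)·-1.2857) / (10) = 0.4968
Residual b − A·x = (-8.7203, 4.1205, 5.3334)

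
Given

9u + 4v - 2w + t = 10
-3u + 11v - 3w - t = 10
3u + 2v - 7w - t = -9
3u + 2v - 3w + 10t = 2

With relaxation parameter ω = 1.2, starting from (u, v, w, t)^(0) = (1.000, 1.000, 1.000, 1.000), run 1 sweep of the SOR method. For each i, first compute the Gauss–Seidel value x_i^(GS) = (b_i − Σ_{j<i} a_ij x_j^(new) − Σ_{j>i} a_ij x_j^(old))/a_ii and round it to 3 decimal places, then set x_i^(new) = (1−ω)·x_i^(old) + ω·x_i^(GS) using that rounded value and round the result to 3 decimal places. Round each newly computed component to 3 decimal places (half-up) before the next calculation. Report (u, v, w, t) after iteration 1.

(0.734, 1.568, 2.086, 0.150)

Iteration 1:
  u: GS value = (10 - (4)·1.000 - (-2)·1.000 - (1)·1.000) / (9) = 0.778;  u ← (1−ω)·1.000 + ω·0.778 = 0.734
  v: GS value = (10 - (-3)·0.734 - (-3)·1.000 - (-1)·1.000) / (11) = 1.473;  v ← (1−ω)·1.000 + ω·1.473 = 1.568
  w: GS value = (-9 - (3)·0.734 - (2)·1.568 - (-1)·1.000) / (-7) = 1.905;  w ← (1−ω)·1.000 + ω·1.905 = 2.086
  t: GS value = (2 - (3)·0.734 - (2)·1.568 - (-3)·2.086) / (10) = 0.292;  t ← (1−ω)·1.000 + ω·0.292 = 0.150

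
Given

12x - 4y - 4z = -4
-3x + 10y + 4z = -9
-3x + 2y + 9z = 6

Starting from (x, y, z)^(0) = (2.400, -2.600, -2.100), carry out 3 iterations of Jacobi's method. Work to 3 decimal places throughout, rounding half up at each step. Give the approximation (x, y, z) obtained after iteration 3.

(-1.134, -0.684, 1.364)

Iteration 1:
  x = (-4 - (-4)·-2.600 - (-4)·-2.100) / (12) = -1.900
  y = (-9 - (-3)·2.400 - (4)·-2.100) / (10) = 0.660
  z = (6 - (-3)·2.400 - (2)·-2.600) / (9) = 2.044
Iteration 2:
  x = (-4 - (-4)·0.660 - (-4)·2.044) / (12) = 0.568
  y = (-9 - (-3)·-1.900 - (4)·2.044) / (10) = -2.288
  z = (6 - (-3)·-1.900 - (2)·0.660) / (9) = -0.113
Iteration 3:
  x = (-4 - (-4)·-2.288 - (-4)·-0.113) / (12) = -1.134
  y = (-9 - (-3)·0.568 - (4)·-0.113) / (10) = -0.684
  z = (6 - (-3)·0.568 - (2)·-2.288) / (9) = 1.364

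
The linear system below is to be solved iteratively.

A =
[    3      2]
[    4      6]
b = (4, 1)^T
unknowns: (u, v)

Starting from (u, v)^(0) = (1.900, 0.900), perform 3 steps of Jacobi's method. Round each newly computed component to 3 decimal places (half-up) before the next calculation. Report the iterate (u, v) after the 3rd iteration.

Iteration 1:
  u = (4 - (2)·0.900) / (3) = 0.733
  v = (1 - (4)·1.900) / (6) = -1.100
Iteration 2:
  u = (4 - (2)·-1.100) / (3) = 2.067
  v = (1 - (4)·0.733) / (6) = -0.322
Iteration 3:
  u = (4 - (2)·-0.322) / (3) = 1.548
  v = (1 - (4)·2.067) / (6) = -1.211

(1.548, -1.211)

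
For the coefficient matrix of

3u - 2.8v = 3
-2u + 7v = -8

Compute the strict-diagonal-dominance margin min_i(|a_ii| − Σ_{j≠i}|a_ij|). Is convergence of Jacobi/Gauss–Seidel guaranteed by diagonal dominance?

0.2

row 1: |3| − (2.8) = 0.2
row 2: |7| − (2) = 5
minimum over rows = 0.2 → strictly diagonally dominant (convergence guaranteed)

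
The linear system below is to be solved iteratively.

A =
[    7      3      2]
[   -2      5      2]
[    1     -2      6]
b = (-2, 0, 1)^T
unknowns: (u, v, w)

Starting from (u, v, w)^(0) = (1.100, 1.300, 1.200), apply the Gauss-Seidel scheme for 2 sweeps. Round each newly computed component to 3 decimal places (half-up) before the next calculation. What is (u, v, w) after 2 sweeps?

Iteration 1:
  u = (-2 - (3)·1.300 - (2)·1.200) / (7) = -1.186
  v = (0 - (-2)·-1.186 - (2)·1.200) / (5) = -0.954
  w = (1 - (1)·-1.186 - (-2)·-0.954) / (6) = 0.046
Iteration 2:
  u = (-2 - (3)·-0.954 - (2)·0.046) / (7) = 0.110
  v = (0 - (-2)·0.110 - (2)·0.046) / (5) = 0.026
  w = (1 - (1)·0.110 - (-2)·0.026) / (6) = 0.157

(0.110, 0.026, 0.157)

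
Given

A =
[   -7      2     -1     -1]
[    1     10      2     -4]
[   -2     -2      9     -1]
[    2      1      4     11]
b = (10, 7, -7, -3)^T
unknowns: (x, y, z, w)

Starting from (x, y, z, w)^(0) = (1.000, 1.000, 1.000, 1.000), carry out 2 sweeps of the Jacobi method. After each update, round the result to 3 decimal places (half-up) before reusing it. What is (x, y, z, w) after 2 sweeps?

Iteration 1:
  x = (10 - (2)·1.000 - (-1)·1.000 - (-1)·1.000) / (-7) = -1.429
  y = (7 - (1)·1.000 - (2)·1.000 - (-4)·1.000) / (10) = 0.800
  z = (-7 - (-2)·1.000 - (-2)·1.000 - (-1)·1.000) / (9) = -0.222
  w = (-3 - (2)·1.000 - (1)·1.000 - (4)·1.000) / (11) = -0.909
Iteration 2:
  x = (10 - (2)·0.800 - (-1)·-0.222 - (-1)·-0.909) / (-7) = -1.038
  y = (7 - (1)·-1.429 - (2)·-0.222 - (-4)·-0.909) / (10) = 0.524
  z = (-7 - (-2)·-1.429 - (-2)·0.800 - (-1)·-0.909) / (9) = -1.019
  w = (-3 - (2)·-1.429 - (1)·0.800 - (4)·-0.222) / (11) = -0.005

(-1.038, 0.524, -1.019, -0.005)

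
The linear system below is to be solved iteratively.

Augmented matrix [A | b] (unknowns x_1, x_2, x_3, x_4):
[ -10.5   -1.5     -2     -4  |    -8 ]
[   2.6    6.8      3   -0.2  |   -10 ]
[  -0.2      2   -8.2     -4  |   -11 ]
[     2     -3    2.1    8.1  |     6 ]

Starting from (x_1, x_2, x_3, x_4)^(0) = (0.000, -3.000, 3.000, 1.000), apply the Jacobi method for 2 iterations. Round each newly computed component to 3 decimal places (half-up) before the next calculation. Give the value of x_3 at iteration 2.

1.221

Iteration 1:
  x_1 = (-8 - (-1.5)·-3.000 - (-2)·3.000 - (-4)·1.000) / (-10.5) = 0.238
  x_2 = (-10 - (2.6)·0.000 - (3)·3.000 - (-0.2)·1.000) / (6.8) = -2.765
  x_3 = (-11 - (-0.2)·0.000 - (2)·-3.000 - (-4)·1.000) / (-8.2) = 0.122
  x_4 = (6 - (2)·0.000 - (-3)·-3.000 - (2.1)·3.000) / (8.1) = -1.148
Iteration 2:
  x_1 = (-8 - (-1.5)·-2.765 - (-2)·0.122 - (-4)·-1.148) / (-10.5) = 1.571
  x_2 = (-10 - (2.6)·0.238 - (3)·0.122 - (-0.2)·-1.148) / (6.8) = -1.649
  x_3 = (-11 - (-0.2)·0.238 - (2)·-2.765 - (-4)·-1.148) / (-8.2) = 1.221
  x_4 = (6 - (2)·0.238 - (-3)·-2.765 - (2.1)·0.122) / (8.1) = -0.374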